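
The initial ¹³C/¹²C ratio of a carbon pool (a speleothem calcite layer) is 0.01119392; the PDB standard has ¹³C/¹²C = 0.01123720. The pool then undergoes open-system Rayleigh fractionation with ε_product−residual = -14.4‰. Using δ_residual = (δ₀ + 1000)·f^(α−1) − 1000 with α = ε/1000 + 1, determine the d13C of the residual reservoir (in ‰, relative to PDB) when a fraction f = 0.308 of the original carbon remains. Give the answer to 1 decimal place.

13.2‰

δ₀ = (0.01119392/0.01123720 − 1)×1000 = (0.996149 − 1)×1000 = -3.851‰
α − 1 = ε/1000 = -0.0144
f^(α−1) = 0.308^(-0.0144) = 1.017103
δ_res = (-3.851 + 1000) × 1.017103 − 1000 = 1013.185 − 1000 = 13.19‰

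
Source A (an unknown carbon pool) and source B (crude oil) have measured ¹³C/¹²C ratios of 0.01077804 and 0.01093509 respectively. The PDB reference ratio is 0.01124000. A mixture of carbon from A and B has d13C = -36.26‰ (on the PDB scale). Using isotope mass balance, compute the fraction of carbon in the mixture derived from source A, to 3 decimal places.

0.654

δ_A = (0.01077804/0.01124000 − 1)×1000 = (0.958900 − 1)×1000 = -41.100‰
δ_B = (0.01093509/0.01124000 − 1)×1000 = (0.972873 − 1)×1000 = -27.127‰
f_A = (δ_mix − δ_B)/(δ_A − δ_B) = (-36.26 − (-27.127))/(-41.100 − (-27.127))
f_A = -9.133 / -13.972 = 0.6536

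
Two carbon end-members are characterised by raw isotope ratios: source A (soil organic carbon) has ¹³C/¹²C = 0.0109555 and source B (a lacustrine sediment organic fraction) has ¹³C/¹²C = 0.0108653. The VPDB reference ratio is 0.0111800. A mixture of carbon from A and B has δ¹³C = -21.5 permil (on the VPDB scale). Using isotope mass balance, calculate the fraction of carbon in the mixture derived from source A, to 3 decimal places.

δ_A = (0.0109555/0.0111800 − 1)×1000 = (0.979919 − 1)×1000 = -20.081 permil
δ_B = (0.0108653/0.0111800 − 1)×1000 = (0.971852 − 1)×1000 = -28.148 permil
f_A = (δ_mix − δ_B)/(δ_A − δ_B) = (-21.5 − (-28.148))/(-20.081 − (-28.148))
f_A = 6.648 / 8.068 = 0.8241

0.824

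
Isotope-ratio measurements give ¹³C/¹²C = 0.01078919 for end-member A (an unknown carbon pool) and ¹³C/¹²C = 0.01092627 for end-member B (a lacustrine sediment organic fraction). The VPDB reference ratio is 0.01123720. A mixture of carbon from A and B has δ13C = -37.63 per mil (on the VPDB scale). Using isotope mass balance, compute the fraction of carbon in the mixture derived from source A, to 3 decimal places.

δ_A = (0.01078919/0.01123720 − 1)×1000 = (0.960132 − 1)×1000 = -39.868 per mil
δ_B = (0.01092627/0.01123720 − 1)×1000 = (0.972330 − 1)×1000 = -27.670 per mil
f_A = (δ_mix − δ_B)/(δ_A − δ_B) = (-37.63 − (-27.670))/(-39.868 − (-27.670))
f_A = -9.960 / -12.199 = 0.8165

0.817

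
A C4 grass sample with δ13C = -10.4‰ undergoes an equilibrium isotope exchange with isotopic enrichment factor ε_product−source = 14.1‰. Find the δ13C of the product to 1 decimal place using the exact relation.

3.6‰

Exactly, δ_product = (δ_source + 1000)·(ε/1000 + 1) − 1000.
δ_product = (-10.4 + 1000) × (14.1/1000 + 1) − 1000
δ_product = 3.55‰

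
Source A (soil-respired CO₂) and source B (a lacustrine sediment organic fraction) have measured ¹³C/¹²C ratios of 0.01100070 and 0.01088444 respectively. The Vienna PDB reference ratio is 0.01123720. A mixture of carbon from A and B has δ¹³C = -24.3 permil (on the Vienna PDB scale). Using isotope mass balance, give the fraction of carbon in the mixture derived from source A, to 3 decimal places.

0.685

δ_A = (0.01100070/0.01123720 − 1)×1000 = (0.978954 − 1)×1000 = -21.046 permil
δ_B = (0.01088444/0.01123720 − 1)×1000 = (0.968608 − 1)×1000 = -31.392 permil
f_A = (δ_mix − δ_B)/(δ_A − δ_B) = (-24.3 − (-31.392))/(-21.046 − (-31.392))
f_A = 7.092 / 10.346 = 0.6855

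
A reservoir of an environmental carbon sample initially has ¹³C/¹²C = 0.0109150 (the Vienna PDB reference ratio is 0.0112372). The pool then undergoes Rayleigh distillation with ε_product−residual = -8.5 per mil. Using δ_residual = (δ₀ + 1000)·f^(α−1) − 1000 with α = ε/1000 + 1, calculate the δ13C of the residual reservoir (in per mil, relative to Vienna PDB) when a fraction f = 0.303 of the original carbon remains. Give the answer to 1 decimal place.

-18.8 per mil

δ₀ = (0.0109150/0.0112372 − 1)×1000 = (0.971327 − 1)×1000 = -28.673 per mil
α − 1 = ε/1000 = -0.0085
f^(α−1) = 0.303^(-0.0085) = 1.010201
δ_res = (-28.673 + 1000) × 1.010201 − 1000 = 981.236 − 1000 = -18.76 per mil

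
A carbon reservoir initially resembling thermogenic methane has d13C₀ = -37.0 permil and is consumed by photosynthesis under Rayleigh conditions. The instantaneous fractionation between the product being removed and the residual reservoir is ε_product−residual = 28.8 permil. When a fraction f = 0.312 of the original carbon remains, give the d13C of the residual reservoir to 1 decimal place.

Rayleigh residual: δ_res = (δ₀ + 1000)·f^(α−1) − 1000
α = ε/1000 + 1 = 1.02880, so α − 1 = 0.02880
f^(α−1) = 0.312^(0.02880) = 0.967012
δ_res = (-37.0 + 1000) × 0.967012 − 1000 = 931.232 − 1000 = -68.77 permil

-68.8 permil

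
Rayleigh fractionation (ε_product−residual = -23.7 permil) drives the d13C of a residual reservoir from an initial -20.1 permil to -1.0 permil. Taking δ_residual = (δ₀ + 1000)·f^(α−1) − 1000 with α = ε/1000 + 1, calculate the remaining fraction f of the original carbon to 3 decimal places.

0.443

α − 1 = ε/1000 = -0.0237
(δ_res + 1000)/(δ₀ + 1000) = (-1.0 + 1000)/(-20.1 + 1000) = 999.0/979.9 = 1.019492
f = 1.019492^(1/-0.0237) = exp(ln(1.019492)/-0.0237) = exp(0.01930/-0.0237)
f = exp(-0.8145) = 0.4428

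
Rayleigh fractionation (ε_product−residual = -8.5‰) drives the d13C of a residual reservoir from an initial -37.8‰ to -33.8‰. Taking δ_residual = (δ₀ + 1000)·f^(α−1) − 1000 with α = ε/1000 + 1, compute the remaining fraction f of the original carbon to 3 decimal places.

0.614

α − 1 = ε/1000 = -0.0085
(δ_res + 1000)/(δ₀ + 1000) = (-33.8 + 1000)/(-37.8 + 1000) = 966.2/962.2 = 1.004157
f = 1.004157^(1/-0.0085) = exp(ln(1.004157)/-0.0085) = exp(0.00415/-0.0085)
f = exp(-0.4881) = 0.6138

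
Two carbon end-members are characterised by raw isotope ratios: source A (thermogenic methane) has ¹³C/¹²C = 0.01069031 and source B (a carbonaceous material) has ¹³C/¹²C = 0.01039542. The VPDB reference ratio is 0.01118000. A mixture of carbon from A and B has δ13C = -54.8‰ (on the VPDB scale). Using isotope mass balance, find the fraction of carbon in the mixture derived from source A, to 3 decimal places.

0.583

δ_A = (0.01069031/0.01118000 − 1)×1000 = (0.956199 − 1)×1000 = -43.801‰
δ_B = (0.01039542/0.01118000 − 1)×1000 = (0.929823 − 1)×1000 = -70.177‰
f_A = (δ_mix − δ_B)/(δ_A − δ_B) = (-54.8 − (-70.177))/(-43.801 − (-70.177))
f_A = 15.377 / 26.377 = 0.5830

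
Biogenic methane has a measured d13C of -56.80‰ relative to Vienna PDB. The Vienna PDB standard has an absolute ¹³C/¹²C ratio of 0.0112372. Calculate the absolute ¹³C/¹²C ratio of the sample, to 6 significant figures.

R_sample = R_standard × (d13C/1000 + 1)
R_sample = 0.0112372 × (-56.80/1000 + 1) = 0.0112372 × 0.943200
R_sample = 0.0105989

0.0105989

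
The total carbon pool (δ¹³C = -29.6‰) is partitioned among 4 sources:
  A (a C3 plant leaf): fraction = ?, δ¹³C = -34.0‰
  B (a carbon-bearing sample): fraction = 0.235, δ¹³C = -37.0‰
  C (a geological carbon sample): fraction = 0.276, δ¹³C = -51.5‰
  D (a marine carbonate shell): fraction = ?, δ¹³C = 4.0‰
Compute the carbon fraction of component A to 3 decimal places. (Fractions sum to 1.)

Let f_A and f_D be the unknown fractions; fractions sum to 1 so f_A + f_D = 0.489.
Mass balance: Σ fᵢ·δᵢ = δ_bulk ⇒ f_A·(-34.0) + f_D·(4.0) = -29.6 − (-22.909) = -6.691
Substitute f_D = 0.489 − f_A:
f_A·(-34.0 − 4.0) = -6.691 − 0.489×(4.0) = -8.647
f_A = -8.647 / -38.0 = 0.2276

0.228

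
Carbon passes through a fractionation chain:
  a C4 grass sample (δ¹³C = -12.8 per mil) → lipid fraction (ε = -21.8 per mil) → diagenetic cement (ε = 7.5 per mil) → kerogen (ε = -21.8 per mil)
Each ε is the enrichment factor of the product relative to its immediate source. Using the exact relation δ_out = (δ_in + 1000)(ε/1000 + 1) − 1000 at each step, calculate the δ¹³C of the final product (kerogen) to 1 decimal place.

step 1: δ = (-12.80 + 1000)·(-21.8/1000 + 1) − 1000 = -34.32 per mil
step 2: δ = (-34.32 + 1000)·(7.5/1000 + 1) − 1000 = -27.08 per mil
step 3: δ = (-27.08 + 1000)·(-21.8/1000 + 1) − 1000 = -48.29 per mil

-48.3 per mil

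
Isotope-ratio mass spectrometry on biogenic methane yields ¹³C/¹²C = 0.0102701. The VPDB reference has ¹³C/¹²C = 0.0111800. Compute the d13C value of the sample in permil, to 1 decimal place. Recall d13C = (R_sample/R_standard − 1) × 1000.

d13C = (R_sample / R_standard − 1) × 1000
R_sample / R_standard = 0.0102701 / 0.0111800 = 0.918614
d13C = (0.918614 − 1) × 1000 = -81.39 permil

-81.4 permil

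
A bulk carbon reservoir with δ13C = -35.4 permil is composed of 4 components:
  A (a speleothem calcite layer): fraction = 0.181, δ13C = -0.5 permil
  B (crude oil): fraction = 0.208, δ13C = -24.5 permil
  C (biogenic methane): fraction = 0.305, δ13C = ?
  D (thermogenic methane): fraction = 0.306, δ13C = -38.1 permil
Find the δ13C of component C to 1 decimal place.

-60.8 permil

Isotope mass balance: δ_bulk = Σ fᵢ·δᵢ.
-35.4 = 0.181×(-0.5) + 0.208×(-24.5) + 0.305×δ_C + 0.306×(-38.1)
0.305·δ_C = -35.4 − (-16.845) = -18.555
δ_C = -18.555 / 0.305 = -60.84 permil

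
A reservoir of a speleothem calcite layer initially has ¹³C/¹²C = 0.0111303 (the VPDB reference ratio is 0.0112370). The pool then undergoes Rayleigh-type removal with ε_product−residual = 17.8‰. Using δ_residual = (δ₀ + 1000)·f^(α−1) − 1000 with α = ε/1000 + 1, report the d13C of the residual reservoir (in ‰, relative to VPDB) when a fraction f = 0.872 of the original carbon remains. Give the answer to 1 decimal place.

δ₀ = (0.0111303/0.0112370 − 1)×1000 = (0.990505 − 1)×1000 = -9.495‰
α − 1 = ε/1000 = 0.0178
f^(α−1) = 0.872^(0.0178) = 0.997565
δ_res = (-9.495 + 1000) × 0.997565 − 1000 = 988.093 − 1000 = -11.91‰

-11.9‰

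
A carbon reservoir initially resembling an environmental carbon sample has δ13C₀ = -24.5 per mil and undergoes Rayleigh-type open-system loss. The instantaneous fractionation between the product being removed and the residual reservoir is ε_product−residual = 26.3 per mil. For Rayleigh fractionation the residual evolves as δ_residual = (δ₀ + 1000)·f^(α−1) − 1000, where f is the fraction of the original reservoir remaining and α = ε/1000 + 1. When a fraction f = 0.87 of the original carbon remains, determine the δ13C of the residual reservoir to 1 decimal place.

-28.1 per mil

Rayleigh residual: δ_res = (δ₀ + 1000)·f^(α−1) − 1000
α = ε/1000 + 1 = 1.02630, so α − 1 = 0.02630
f^(α−1) = 0.87^(0.02630) = 0.996344
δ_res = (-24.5 + 1000) × 0.996344 − 1000 = 971.934 − 1000 = -28.07 per mil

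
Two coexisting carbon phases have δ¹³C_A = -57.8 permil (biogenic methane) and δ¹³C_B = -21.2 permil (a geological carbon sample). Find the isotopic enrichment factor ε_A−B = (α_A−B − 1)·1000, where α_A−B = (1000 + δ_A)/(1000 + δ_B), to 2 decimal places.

-37.39 permil

α_A−B = (1000 + -57.8) / (1000 + -21.2) = 942.2 / 978.8 = 0.962607
ε_A−B = (0.962607 − 1) × 1000 = -37.393 permil
(The approximation ε ≈ δ_A − δ_B would give -36.6 permil.)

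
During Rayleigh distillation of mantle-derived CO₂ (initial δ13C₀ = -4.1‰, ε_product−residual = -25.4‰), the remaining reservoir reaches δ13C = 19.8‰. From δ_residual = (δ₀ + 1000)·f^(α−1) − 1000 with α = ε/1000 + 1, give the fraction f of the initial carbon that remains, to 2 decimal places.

α − 1 = ε/1000 = -0.0254
(δ_res + 1000)/(δ₀ + 1000) = (19.8 + 1000)/(-4.1 + 1000) = 1019.8/995.9 = 1.023998
f = 1.023998^(1/-0.0254) = exp(ln(1.023998)/-0.0254) = exp(0.02371/-0.0254)
f = exp(-0.9337) = 0.3931

0.39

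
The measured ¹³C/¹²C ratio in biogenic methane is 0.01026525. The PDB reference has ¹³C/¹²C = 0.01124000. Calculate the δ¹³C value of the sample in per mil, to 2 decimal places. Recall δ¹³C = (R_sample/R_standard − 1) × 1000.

-86.72 per mil

δ¹³C = (R_sample / R_standard − 1) × 1000
R_sample / R_standard = 0.01026525 / 0.01124000 = 0.913278
δ¹³C = (0.913278 − 1) × 1000 = -86.722 per mil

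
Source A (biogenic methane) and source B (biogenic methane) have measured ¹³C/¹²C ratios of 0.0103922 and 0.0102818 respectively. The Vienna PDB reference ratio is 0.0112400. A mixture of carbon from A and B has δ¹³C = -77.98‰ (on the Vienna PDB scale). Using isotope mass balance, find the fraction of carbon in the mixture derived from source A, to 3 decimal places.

0.740

δ_A = (0.0103922/0.0112400 − 1)×1000 = (0.924573 − 1)×1000 = -75.427‰
δ_B = (0.0102818/0.0112400 − 1)×1000 = (0.914751 − 1)×1000 = -85.249‰
f_A = (δ_mix − δ_B)/(δ_A − δ_B) = (-77.98 − (-85.249))/(-75.427 − (-85.249))
f_A = 7.269 / 9.822 = 0.7401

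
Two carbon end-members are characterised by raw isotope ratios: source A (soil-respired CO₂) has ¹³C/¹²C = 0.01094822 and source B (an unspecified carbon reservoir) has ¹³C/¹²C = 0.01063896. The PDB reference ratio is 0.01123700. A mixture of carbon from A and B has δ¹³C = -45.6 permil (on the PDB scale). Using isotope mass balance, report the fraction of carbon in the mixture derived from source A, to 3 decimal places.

0.277

δ_A = (0.01094822/0.01123700 − 1)×1000 = (0.974301 − 1)×1000 = -25.699 permil
δ_B = (0.01063896/0.01123700 − 1)×1000 = (0.946779 − 1)×1000 = -53.221 permil
f_A = (δ_mix − δ_B)/(δ_A − δ_B) = (-45.6 − (-53.221))/(-25.699 − (-53.221))
f_A = 7.621 / 27.522 = 0.2769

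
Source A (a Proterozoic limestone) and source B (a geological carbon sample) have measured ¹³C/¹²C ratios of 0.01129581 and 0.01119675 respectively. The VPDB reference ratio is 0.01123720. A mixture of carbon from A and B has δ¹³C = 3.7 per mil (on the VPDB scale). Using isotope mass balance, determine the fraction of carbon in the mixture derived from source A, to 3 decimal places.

0.828

δ_A = (0.01129581/0.01123720 − 1)×1000 = (1.005216 − 1)×1000 = 5.216 per mil
δ_B = (0.01119675/0.01123720 − 1)×1000 = (0.996400 − 1)×1000 = -3.600 per mil
f_A = (δ_mix − δ_B)/(δ_A − δ_B) = (3.7 − (-3.600))/(5.216 − (-3.600))
f_A = 7.300 / 8.815 = 0.8281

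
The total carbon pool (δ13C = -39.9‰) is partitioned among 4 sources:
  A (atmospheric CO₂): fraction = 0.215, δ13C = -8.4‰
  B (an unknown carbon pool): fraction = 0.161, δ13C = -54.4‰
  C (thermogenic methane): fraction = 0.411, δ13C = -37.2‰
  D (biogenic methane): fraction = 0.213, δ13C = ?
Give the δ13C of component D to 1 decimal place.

-65.9‰

Isotope mass balance: δ_bulk = Σ fᵢ·δᵢ.
-39.9 = 0.215×(-8.4) + 0.161×(-54.4) + 0.411×(-37.2) + 0.213×δ_D
0.213·δ_D = -39.9 − (-25.854) = -14.046
δ_D = -14.046 / 0.213 = -65.95‰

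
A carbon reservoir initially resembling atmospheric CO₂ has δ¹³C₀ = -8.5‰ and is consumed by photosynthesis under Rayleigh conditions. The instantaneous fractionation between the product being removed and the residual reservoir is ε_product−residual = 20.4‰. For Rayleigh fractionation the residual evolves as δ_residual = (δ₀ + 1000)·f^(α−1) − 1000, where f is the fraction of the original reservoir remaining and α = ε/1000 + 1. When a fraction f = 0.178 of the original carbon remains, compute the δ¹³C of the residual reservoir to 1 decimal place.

-42.8‰

Rayleigh residual: δ_res = (δ₀ + 1000)·f^(α−1) − 1000
α = ε/1000 + 1 = 1.02040, so α − 1 = 0.02040
f^(α−1) = 0.178^(0.02040) = 0.965403
δ_res = (-8.5 + 1000) × 0.965403 − 1000 = 957.197 − 1000 = -42.80‰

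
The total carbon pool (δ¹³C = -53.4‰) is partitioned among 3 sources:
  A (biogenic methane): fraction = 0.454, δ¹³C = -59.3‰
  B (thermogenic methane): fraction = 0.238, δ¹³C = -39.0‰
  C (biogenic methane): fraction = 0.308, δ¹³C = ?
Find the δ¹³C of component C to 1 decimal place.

Isotope mass balance: δ_bulk = Σ fᵢ·δᵢ.
-53.4 = 0.454×(-59.3) + 0.238×(-39.0) + 0.308×δ_C
0.308·δ_C = -53.4 − (-36.204) = -17.196
δ_C = -17.196 / 0.308 = -55.83‰

-55.8‰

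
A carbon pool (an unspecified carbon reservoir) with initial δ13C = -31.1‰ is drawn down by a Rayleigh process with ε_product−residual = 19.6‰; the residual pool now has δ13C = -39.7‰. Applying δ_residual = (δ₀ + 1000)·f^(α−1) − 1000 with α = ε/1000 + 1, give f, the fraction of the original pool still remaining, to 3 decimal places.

0.635

α − 1 = ε/1000 = 0.0196
(δ_res + 1000)/(δ₀ + 1000) = (-39.7 + 1000)/(-31.1 + 1000) = 960.3/968.9 = 0.991124
f = 0.991124^(1/0.0196) = exp(ln(0.991124)/0.0196) = exp(-0.00892/0.0196)
f = exp(-0.4549) = 0.6345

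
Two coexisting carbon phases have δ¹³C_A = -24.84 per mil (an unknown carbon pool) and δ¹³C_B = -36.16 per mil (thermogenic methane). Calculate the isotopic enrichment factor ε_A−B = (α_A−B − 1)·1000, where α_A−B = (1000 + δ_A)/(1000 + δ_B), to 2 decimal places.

11.74 per mil

α_A−B = (1000 + -24.84) / (1000 + -36.16) = 975.16 / 963.84 = 1.011745
ε_A−B = (1.011745 − 1) × 1000 = 11.745 per mil
(The approximation ε ≈ δ_A − δ_B would give 11.32 per mil.)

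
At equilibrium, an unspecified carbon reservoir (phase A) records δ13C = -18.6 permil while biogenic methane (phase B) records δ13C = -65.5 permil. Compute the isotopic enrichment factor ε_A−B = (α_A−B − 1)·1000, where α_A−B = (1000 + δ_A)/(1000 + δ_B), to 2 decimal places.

50.19 permil

α_A−B = (1000 + -18.6) / (1000 + -65.5) = 981.4 / 934.5 = 1.050187
ε_A−B = (1.050187 − 1) × 1000 = 50.187 permil
(The approximation ε ≈ δ_A − δ_B would give 46.9 permil.)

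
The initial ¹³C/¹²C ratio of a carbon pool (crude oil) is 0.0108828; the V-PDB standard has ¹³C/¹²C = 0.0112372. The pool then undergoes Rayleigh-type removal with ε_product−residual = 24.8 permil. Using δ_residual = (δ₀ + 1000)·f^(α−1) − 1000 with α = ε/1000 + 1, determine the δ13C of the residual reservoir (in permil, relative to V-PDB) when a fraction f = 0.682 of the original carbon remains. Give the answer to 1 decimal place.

δ₀ = (0.0108828/0.0112372 − 1)×1000 = (0.968462 − 1)×1000 = -31.538 permil
α − 1 = ε/1000 = 0.0248
f^(α−1) = 0.682^(0.0248) = 0.990553
δ_res = (-31.538 + 1000) × 0.990553 − 1000 = 959.313 − 1000 = -40.69 permil

-40.7 permil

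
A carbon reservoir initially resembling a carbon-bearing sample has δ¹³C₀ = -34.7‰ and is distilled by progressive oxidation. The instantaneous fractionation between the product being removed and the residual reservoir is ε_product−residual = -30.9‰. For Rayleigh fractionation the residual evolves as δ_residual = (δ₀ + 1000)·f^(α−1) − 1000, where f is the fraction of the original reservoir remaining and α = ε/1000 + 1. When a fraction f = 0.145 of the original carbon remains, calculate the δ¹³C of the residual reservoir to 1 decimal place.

24.7‰

Rayleigh residual: δ_res = (δ₀ + 1000)·f^(α−1) − 1000
α = ε/1000 + 1 = 0.96910, so α − 1 = -0.03090
f^(α−1) = 0.145^(-0.03090) = 1.061485
δ_res = (-34.7 + 1000) × 1.061485 − 1000 = 1024.651 − 1000 = 24.65‰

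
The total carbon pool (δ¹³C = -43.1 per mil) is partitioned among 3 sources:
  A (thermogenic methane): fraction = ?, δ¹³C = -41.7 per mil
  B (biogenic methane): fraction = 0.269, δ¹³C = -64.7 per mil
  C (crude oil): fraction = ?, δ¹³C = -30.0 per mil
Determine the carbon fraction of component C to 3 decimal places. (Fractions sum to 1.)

0.409

Let f_C and f_A be the unknown fractions; fractions sum to 1 so f_C + f_A = 0.731.
Mass balance: Σ fᵢ·δᵢ = δ_bulk ⇒ f_C·(-30.0) + f_A·(-41.7) = -43.1 − (-17.404) = -25.696
Substitute f_A = 0.731 − f_C:
f_C·(-30.0 − -41.7) = -25.696 − 0.731×(-41.7) = 4.787
f_C = 4.787 / 11.7 = 0.4091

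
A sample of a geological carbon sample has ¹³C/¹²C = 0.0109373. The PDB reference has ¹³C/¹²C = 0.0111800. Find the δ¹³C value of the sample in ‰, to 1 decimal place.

δ¹³C = (R_sample / R_standard − 1) × 1000
R_sample / R_standard = 0.0109373 / 0.0111800 = 0.978292
δ¹³C = (0.978292 − 1) × 1000 = -21.71‰

-21.7‰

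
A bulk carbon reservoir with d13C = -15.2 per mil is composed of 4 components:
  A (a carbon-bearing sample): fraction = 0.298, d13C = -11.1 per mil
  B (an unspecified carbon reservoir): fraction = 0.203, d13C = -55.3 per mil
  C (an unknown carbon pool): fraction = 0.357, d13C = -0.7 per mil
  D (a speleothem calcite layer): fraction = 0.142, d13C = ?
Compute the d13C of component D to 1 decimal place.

-2.9 per mil

Isotope mass balance: δ_bulk = Σ fᵢ·δᵢ.
-15.2 = 0.298×(-11.1) + 0.203×(-55.3) + 0.357×(-0.7) + 0.142×δ_D
0.142·δ_D = -15.2 − (-14.784) = -0.416
δ_D = -0.416 / 0.142 = -2.93 per mil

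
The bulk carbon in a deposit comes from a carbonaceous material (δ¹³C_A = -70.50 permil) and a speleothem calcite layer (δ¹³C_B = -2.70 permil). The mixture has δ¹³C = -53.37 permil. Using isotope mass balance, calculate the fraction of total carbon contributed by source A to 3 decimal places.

δ_mix = f_A·δ_A + (1 − f_A)·δ_B  ⇒  f_A = (δ_mix − δ_B)/(δ_A − δ_B)
f_A = (-53.37 − (-2.70)) / (-70.50 − (-2.70))
f_A = -50.67 / -67.80 = 0.7473

0.747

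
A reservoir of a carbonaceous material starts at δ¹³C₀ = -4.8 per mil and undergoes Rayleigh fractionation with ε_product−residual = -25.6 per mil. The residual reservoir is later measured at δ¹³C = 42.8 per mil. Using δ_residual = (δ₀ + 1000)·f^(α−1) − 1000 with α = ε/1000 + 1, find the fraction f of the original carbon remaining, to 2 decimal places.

0.16

α − 1 = ε/1000 = -0.0256
(δ_res + 1000)/(δ₀ + 1000) = (42.8 + 1000)/(-4.8 + 1000) = 1042.8/995.2 = 1.047830
f = 1.047830^(1/-0.0256) = exp(ln(1.047830)/-0.0256) = exp(0.04672/-0.0256)
f = exp(-1.8250) = 0.1612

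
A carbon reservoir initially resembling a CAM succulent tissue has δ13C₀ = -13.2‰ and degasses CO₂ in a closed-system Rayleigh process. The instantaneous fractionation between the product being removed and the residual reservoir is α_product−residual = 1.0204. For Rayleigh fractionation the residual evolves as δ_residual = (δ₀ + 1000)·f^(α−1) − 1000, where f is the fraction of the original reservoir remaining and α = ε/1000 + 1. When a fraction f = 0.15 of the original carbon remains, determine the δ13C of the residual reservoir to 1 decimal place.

Rayleigh residual: δ_res = (δ₀ + 1000)·f^(α−1) − 1000
α − 1 = 0.02040
f^(α−1) = 0.15^(0.02040) = 0.962038
δ_res = (-13.2 + 1000) × 0.962038 − 1000 = 949.339 − 1000 = -50.66‰

-50.7‰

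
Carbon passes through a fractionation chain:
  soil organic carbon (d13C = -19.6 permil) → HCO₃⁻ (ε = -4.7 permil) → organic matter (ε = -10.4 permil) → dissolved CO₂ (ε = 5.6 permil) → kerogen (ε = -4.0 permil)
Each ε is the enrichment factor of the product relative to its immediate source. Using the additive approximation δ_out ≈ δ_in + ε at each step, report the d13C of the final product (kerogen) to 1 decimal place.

-33.1 permil

step 1: δ ≈ -19.6 + (-4.7) = -24.3 permil
step 2: δ ≈ -24.3 + (-10.4) = -34.7 permil
step 3: δ ≈ -34.7 + (5.6) = -29.1 permil
step 4: δ ≈ -29.1 + (-4.0) = -33.1 permil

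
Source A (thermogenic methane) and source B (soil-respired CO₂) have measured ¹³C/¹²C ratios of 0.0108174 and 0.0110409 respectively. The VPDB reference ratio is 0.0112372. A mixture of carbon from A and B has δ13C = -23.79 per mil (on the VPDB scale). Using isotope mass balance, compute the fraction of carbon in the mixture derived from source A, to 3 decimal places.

δ_A = (0.0108174/0.0112372 − 1)×1000 = (0.962642 − 1)×1000 = -37.358 per mil
δ_B = (0.0110409/0.0112372 − 1)×1000 = (0.982531 − 1)×1000 = -17.469 per mil
f_A = (δ_mix − δ_B)/(δ_A − δ_B) = (-23.79 − (-17.469))/(-37.358 − (-17.469))
f_A = -6.321 / -19.889 = 0.3178

0.318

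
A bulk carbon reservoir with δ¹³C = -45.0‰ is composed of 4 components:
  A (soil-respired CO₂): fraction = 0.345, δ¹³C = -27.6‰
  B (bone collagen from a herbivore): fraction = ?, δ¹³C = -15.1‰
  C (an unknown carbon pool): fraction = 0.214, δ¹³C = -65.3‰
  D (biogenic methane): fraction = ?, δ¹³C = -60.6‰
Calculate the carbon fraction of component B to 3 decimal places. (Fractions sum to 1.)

Let f_B and f_D be the unknown fractions; fractions sum to 1 so f_B + f_D = 0.441.
Mass balance: Σ fᵢ·δᵢ = δ_bulk ⇒ f_B·(-15.1) + f_D·(-60.6) = -45.0 − (-23.496) = -21.504
Substitute f_D = 0.441 − f_B:
f_B·(-15.1 − -60.6) = -21.504 − 0.441×(-60.6) = 5.221
f_B = 5.221 / 45.5 = 0.1147

0.115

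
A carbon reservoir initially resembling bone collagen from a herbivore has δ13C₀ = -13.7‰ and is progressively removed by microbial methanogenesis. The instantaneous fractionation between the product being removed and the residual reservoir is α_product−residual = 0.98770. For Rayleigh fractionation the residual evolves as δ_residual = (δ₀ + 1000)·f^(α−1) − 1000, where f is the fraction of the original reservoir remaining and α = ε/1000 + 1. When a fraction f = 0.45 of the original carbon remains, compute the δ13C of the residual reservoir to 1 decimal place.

Rayleigh residual: δ_res = (δ₀ + 1000)·f^(α−1) − 1000
α − 1 = -0.01230
f^(α−1) = 0.45^(-0.01230) = 1.009870
δ_res = (-13.7 + 1000) × 1.009870 − 1000 = 996.035 − 1000 = -3.97‰

-4.0‰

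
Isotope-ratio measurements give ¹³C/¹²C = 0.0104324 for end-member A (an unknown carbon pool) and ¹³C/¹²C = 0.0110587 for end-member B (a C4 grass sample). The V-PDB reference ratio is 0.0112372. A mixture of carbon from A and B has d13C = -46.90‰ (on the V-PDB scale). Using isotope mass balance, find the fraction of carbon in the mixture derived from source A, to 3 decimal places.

δ_A = (0.0104324/0.0112372 − 1)×1000 = (0.928381 − 1)×1000 = -71.619‰
δ_B = (0.0110587/0.0112372 − 1)×1000 = (0.984115 − 1)×1000 = -15.885‰
f_A = (δ_mix − δ_B)/(δ_A − δ_B) = (-46.90 − (-15.885))/(-71.619 − (-15.885))
f_A = -31.015 / -55.735 = 0.5565

0.556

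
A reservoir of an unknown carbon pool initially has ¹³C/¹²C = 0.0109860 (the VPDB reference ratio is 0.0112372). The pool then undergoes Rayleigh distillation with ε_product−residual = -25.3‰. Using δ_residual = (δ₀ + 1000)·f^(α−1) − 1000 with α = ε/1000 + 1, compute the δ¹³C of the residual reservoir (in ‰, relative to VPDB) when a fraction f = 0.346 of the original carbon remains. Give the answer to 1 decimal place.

δ₀ = (0.0109860/0.0112372 − 1)×1000 = (0.977646 − 1)×1000 = -22.354‰
α − 1 = ε/1000 = -0.0253
f^(α−1) = 0.346^(-0.0253) = 1.027215
δ_res = (-22.354 + 1000) × 1.027215 − 1000 = 1004.252 − 1000 = 4.25‰

4.3‰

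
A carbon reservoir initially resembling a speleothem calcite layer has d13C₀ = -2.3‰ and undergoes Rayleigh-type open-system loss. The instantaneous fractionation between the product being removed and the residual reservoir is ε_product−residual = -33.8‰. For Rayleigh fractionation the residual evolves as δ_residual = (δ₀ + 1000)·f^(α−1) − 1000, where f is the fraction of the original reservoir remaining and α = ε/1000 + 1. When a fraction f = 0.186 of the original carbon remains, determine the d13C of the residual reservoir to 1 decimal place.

Rayleigh residual: δ_res = (δ₀ + 1000)·f^(α−1) − 1000
α = ε/1000 + 1 = 0.96620, so α − 1 = -0.03380
f^(α−1) = 0.186^(-0.03380) = 1.058499
δ_res = (-2.3 + 1000) × 1.058499 − 1000 = 1056.064 − 1000 = 56.06‰

56.1‰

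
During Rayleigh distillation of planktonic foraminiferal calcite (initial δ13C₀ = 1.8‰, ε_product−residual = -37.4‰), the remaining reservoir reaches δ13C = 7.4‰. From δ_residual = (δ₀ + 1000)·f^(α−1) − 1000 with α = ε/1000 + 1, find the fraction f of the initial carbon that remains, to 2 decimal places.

α − 1 = ε/1000 = -0.0374
(δ_res + 1000)/(δ₀ + 1000) = (7.4 + 1000)/(1.8 + 1000) = 1007.4/1001.8 = 1.005590
f = 1.005590^(1/-0.0374) = exp(ln(1.005590)/-0.0374) = exp(0.00557/-0.0374)
f = exp(-0.1490) = 0.8615

0.86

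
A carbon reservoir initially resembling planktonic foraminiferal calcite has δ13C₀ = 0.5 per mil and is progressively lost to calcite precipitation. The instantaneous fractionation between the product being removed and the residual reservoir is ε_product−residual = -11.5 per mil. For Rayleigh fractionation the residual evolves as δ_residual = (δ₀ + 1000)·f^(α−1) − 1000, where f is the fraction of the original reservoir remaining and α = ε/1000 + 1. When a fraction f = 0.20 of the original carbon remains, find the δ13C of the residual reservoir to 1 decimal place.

19.2 per mil

Rayleigh residual: δ_res = (δ₀ + 1000)·f^(α−1) − 1000
α = ε/1000 + 1 = 0.98850, so α − 1 = -0.01150
f^(α−1) = 0.20^(-0.01150) = 1.018681
δ_res = (0.5 + 1000) × 1.018681 − 1000 = 1019.190 − 1000 = 19.19 per mil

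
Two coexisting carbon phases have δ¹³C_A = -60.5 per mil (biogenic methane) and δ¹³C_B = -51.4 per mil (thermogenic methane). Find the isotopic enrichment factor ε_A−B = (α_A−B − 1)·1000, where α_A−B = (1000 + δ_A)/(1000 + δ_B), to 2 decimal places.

α_A−B = (1000 + -60.5) / (1000 + -51.4) = 939.5 / 948.6 = 0.990407
ε_A−B = (0.990407 − 1) × 1000 = -9.593 per mil
(The approximation ε ≈ δ_A − δ_B would give -9.1 per mil.)

-9.59 per mil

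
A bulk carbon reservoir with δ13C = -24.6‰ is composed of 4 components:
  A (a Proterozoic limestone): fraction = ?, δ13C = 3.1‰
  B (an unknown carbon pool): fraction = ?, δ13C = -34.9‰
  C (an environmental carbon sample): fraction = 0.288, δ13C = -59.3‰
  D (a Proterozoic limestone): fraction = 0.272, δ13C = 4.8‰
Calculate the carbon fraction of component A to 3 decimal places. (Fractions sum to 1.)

0.172

Let f_A and f_B be the unknown fractions; fractions sum to 1 so f_A + f_B = 0.440.
Mass balance: Σ fᵢ·δᵢ = δ_bulk ⇒ f_A·(3.1) + f_B·(-34.9) = -24.6 − (-15.773) = -8.827
Substitute f_B = 0.440 − f_A:
f_A·(3.1 − -34.9) = -8.827 − 0.440×(-34.9) = 6.529
f_A = 6.529 / 38.0 = 0.1718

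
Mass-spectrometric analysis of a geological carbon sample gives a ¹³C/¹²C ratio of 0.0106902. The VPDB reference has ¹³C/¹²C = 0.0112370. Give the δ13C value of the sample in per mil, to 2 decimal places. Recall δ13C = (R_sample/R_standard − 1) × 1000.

δ13C = (R_sample / R_standard − 1) × 1000
R_sample / R_standard = 0.0106902 / 0.0112370 = 0.951339
δ13C = (0.951339 − 1) × 1000 = -48.661 per mil

-48.66 per mil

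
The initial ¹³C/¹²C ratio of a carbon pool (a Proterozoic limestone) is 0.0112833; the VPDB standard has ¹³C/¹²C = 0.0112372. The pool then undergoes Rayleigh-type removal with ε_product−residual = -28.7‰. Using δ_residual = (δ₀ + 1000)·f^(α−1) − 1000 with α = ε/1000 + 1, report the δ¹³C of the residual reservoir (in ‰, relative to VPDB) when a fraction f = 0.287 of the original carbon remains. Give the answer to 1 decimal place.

40.7‰

δ₀ = (0.0112833/0.0112372 − 1)×1000 = (1.004102 − 1)×1000 = 4.102‰
α − 1 = ε/1000 = -0.0287
f^(α−1) = 0.287^(-0.0287) = 1.036475
δ_res = (4.102 + 1000) × 1.036475 − 1000 = 1040.727 − 1000 = 40.73‰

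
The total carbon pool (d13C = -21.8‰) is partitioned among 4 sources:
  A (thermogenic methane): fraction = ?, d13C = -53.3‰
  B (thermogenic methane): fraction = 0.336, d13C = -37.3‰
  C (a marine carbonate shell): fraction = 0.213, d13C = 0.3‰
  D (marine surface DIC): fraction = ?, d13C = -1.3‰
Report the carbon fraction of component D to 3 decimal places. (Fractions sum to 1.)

Let f_D and f_A be the unknown fractions; fractions sum to 1 so f_D + f_A = 0.451.
Mass balance: Σ fᵢ·δᵢ = δ_bulk ⇒ f_D·(-1.3) + f_A·(-53.3) = -21.8 − (-12.469) = -9.331
Substitute f_A = 0.451 − f_D:
f_D·(-1.3 − -53.3) = -9.331 − 0.451×(-53.3) = 14.707
f_D = 14.707 / 52.0 = 0.2828

0.283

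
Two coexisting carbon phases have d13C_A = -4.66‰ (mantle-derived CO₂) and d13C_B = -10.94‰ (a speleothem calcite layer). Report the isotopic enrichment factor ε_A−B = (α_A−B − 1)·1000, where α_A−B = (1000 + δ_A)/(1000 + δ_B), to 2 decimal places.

α_A−B = (1000 + -4.66) / (1000 + -10.94) = 995.34 / 989.06 = 1.006349
ε_A−B = (1.006349 − 1) × 1000 = 6.349‰
(The approximation ε ≈ δ_A − δ_B would give 6.28‰.)

6.35‰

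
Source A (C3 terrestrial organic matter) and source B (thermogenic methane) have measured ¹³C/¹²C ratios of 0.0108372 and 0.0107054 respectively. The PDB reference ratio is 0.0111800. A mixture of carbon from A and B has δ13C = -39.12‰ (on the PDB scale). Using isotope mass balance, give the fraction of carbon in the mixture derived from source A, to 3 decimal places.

0.283

δ_A = (0.0108372/0.0111800 − 1)×1000 = (0.969338 − 1)×1000 = -30.662‰
δ_B = (0.0107054/0.0111800 − 1)×1000 = (0.957549 − 1)×1000 = -42.451‰
f_A = (δ_mix − δ_B)/(δ_A − δ_B) = (-39.12 − (-42.451))/(-30.662 − (-42.451))
f_A = 3.331 / 11.789 = 0.2825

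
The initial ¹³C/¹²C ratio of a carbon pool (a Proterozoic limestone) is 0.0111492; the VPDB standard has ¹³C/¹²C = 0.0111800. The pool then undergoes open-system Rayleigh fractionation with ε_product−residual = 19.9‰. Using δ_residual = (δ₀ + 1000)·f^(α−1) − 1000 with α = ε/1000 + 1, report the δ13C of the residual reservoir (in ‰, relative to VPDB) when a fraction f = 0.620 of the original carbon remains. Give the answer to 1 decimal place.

-12.2‰

δ₀ = (0.0111492/0.0111800 − 1)×1000 = (0.997245 − 1)×1000 = -2.755‰
α − 1 = ε/1000 = 0.0199
f^(α−1) = 0.620^(0.0199) = 0.990532
δ_res = (-2.755 + 1000) × 0.990532 − 1000 = 987.803 − 1000 = -12.20‰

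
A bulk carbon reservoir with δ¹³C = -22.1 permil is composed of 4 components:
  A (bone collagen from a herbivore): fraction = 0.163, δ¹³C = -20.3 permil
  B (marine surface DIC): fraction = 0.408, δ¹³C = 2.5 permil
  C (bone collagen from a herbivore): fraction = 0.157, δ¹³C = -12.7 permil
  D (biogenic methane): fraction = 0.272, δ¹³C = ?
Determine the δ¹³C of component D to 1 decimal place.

Isotope mass balance: δ_bulk = Σ fᵢ·δᵢ.
-22.1 = 0.163×(-20.3) + 0.408×(2.5) + 0.157×(-12.7) + 0.272×δ_D
0.272·δ_D = -22.1 − (-4.283) = -17.817
δ_D = -17.817 / 0.272 = -65.50 permil

-65.5 permil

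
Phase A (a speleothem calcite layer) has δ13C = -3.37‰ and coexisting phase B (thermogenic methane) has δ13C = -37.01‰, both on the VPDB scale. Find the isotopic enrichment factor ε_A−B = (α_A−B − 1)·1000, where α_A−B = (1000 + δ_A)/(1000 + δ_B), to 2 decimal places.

34.93‰

α_A−B = (1000 + -3.37) / (1000 + -37.01) = 996.63 / 962.99 = 1.034933
ε_A−B = (1.034933 − 1) × 1000 = 34.933‰
(The approximation ε ≈ δ_A − δ_B would give 33.64‰.)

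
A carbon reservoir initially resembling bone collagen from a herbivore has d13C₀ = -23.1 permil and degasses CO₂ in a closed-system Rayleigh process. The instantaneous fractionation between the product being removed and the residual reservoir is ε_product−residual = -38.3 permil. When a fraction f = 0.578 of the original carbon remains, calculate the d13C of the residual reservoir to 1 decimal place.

-2.4 permil

Rayleigh residual: δ_res = (δ₀ + 1000)·f^(α−1) − 1000
α = ε/1000 + 1 = 0.96170, so α − 1 = -0.03830
f^(α−1) = 0.578^(-0.03830) = 1.021217
δ_res = (-23.1 + 1000) × 1.021217 − 1000 = 997.627 − 1000 = -2.37 permil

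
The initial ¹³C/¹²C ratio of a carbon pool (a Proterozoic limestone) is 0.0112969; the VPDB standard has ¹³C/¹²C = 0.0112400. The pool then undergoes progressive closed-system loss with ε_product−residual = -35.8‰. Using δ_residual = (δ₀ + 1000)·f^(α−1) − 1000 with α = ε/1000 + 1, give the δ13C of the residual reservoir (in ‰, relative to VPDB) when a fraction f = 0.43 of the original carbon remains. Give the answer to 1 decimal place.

δ₀ = (0.0112969/0.0112400 − 1)×1000 = (1.005062 − 1)×1000 = 5.062‰
α − 1 = ε/1000 = -0.0358
f^(α−1) = 0.43^(-0.0358) = 1.030675
δ_res = (5.062 + 1000) × 1.030675 − 1000 = 1035.893 − 1000 = 35.89‰

35.9‰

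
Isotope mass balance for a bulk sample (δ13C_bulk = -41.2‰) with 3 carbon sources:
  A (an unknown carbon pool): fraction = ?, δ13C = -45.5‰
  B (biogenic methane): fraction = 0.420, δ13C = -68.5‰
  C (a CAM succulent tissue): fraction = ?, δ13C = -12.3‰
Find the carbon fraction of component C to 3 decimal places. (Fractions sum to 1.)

Let f_C and f_A be the unknown fractions; fractions sum to 1 so f_C + f_A = 0.580.
Mass balance: Σ fᵢ·δᵢ = δ_bulk ⇒ f_C·(-12.3) + f_A·(-45.5) = -41.2 − (-28.770) = -12.430
Substitute f_A = 0.580 − f_C:
f_C·(-12.3 − -45.5) = -12.430 − 0.580×(-45.5) = 13.960
f_C = 13.960 / 33.2 = 0.4205

0.420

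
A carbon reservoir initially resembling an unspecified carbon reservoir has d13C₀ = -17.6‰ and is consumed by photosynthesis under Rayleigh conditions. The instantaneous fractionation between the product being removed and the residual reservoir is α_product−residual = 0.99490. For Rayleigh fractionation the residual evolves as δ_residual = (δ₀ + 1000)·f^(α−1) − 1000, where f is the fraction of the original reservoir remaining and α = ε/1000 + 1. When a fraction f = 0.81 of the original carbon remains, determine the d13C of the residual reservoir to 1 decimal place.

-16.5‰

Rayleigh residual: δ_res = (δ₀ + 1000)·f^(α−1) − 1000
α − 1 = -0.00510
f^(α−1) = 0.81^(-0.00510) = 1.001075
δ_res = (-17.6 + 1000) × 1.001075 − 1000 = 983.456 − 1000 = -16.54‰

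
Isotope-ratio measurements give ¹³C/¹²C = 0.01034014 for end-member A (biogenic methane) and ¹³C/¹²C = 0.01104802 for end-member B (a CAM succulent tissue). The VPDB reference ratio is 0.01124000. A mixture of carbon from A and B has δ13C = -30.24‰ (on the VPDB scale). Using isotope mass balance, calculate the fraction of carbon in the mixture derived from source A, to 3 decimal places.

δ_A = (0.01034014/0.01124000 − 1)×1000 = (0.919941 − 1)×1000 = -80.059‰
δ_B = (0.01104802/0.01124000 − 1)×1000 = (0.982920 − 1)×1000 = -17.080‰
f_A = (δ_mix − δ_B)/(δ_A − δ_B) = (-30.24 − (-17.080))/(-80.059 − (-17.080))
f_A = -13.160 / -62.979 = 0.2090

0.209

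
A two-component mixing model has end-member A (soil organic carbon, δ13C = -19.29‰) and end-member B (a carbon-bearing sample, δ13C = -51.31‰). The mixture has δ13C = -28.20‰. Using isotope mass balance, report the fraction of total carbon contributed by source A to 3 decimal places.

δ_mix = f_A·δ_A + (1 − f_A)·δ_B  ⇒  f_A = (δ_mix − δ_B)/(δ_A − δ_B)
f_A = (-28.20 − (-51.31)) / (-19.29 − (-51.31))
f_A = 23.11 / 32.02 = 0.7217

0.722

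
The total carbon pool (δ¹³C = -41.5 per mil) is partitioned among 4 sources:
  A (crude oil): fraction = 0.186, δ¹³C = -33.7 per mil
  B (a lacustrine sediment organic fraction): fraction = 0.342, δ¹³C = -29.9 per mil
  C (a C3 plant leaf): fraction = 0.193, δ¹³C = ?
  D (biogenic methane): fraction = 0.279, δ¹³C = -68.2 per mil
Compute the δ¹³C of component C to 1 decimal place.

Isotope mass balance: δ_bulk = Σ fᵢ·δᵢ.
-41.5 = 0.186×(-33.7) + 0.342×(-29.9) + 0.193×δ_C + 0.279×(-68.2)
0.193·δ_C = -41.5 − (-35.522) = -5.978
δ_C = -5.978 / 0.193 = -30.98 per mil

-31.0 per mil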